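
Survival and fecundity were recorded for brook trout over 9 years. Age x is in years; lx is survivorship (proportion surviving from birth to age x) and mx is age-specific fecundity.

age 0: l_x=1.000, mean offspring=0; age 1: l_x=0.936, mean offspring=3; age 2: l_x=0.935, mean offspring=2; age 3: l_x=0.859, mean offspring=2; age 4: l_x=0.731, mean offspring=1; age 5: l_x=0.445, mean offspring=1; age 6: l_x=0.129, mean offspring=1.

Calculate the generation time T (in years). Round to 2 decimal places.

2.29

lx·mx: 0, 2.808, 1.87, 1.718, 0.731, 0.445, 0.129 → R0 = 7.701
x·lx·mx: 0, 2.808, 3.74, 5.154, 2.924, 2.225, 0.774 → Σ = 17.625
T = 17.625 / 7.701 = 2.288664… → 2.29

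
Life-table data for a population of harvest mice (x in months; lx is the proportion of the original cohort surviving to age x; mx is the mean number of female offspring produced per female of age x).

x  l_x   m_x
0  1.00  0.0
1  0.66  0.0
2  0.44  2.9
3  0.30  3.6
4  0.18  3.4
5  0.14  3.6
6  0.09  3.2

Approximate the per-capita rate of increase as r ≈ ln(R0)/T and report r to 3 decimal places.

0.399

R0 = Σ lx·mx = 0 + 0 + 1.276 + 1.08 + 0.612 + 0.504 + 0.288 = 3.76
Σ x·lx·mx = 12.488; T = 12.488/3.76 = 3.32128…
r ≈ ln(R0)/T = ln(3.76)/3.32128… = 0.39877… → 0.399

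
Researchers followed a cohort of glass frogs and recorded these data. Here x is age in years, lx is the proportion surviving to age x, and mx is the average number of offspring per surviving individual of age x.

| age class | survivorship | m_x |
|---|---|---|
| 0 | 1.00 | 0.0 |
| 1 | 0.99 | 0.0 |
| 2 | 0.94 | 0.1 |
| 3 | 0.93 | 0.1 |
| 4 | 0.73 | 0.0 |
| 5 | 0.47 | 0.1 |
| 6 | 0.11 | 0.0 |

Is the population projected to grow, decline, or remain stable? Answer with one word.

R0 = Σ lx·mx = 0 + 0 + 0.094 + 0.093 + 0 + 0.047 + 0 = 0.234
R0 < 1, so the population is declining.

declining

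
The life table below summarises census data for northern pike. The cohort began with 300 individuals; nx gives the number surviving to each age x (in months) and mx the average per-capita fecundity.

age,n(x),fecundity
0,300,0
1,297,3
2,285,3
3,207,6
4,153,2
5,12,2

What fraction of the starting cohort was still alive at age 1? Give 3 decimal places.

l_1 = n_1/n_0 = 297/300 = 0.99 → 0.990

0.990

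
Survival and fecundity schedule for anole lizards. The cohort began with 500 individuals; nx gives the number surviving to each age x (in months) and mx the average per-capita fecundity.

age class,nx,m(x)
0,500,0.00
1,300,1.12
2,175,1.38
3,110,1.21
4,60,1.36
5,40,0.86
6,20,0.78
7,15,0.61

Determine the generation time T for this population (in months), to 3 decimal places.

2.202

lx = nx/n0 = nx/500: 1, 0.6, 0.35, 0.22, 0.12, 0.08, 0.04, 0.03
lx·mx: 0, 0.672, 0.483, 0.2662, 0.1632, 0.0688, 0.0312, 0.0183 → R0 = 1.7027
x·lx·mx: 0, 0.672, 0.966, 0.7986, 0.6528, 0.344, 0.1872, 0.1281 → Σ = 3.7487
T = 3.7487 / 1.7027 = 2.201621… → 2.202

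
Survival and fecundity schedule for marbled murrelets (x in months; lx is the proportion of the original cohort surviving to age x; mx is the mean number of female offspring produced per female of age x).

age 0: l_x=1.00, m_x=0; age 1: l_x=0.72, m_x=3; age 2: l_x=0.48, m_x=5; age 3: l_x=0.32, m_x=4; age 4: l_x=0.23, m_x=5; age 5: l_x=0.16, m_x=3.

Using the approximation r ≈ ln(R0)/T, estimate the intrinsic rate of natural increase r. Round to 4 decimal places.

0.8439

R0 = Σ lx·mx = 0 + 2.16 + 2.4 + 1.28 + 1.15 + 0.48 = 7.47
Σ x·lx·mx = 17.8; T = 17.8/7.47 = 2.38286…
r ≈ ln(R0)/T = ln(7.47)/2.38286… = 0.843898… → 0.8439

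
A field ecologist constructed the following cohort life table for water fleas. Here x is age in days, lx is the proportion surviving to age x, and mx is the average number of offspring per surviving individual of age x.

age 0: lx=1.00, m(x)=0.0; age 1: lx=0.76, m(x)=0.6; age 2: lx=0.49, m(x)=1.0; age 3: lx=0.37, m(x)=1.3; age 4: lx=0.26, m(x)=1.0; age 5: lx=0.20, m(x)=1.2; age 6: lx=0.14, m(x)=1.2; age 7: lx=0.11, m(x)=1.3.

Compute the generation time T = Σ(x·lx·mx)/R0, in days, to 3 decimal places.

lx·mx: 0, 0.456, 0.49, 0.481, 0.26, 0.24, 0.168, 0.143 → R0 = 2.238
x·lx·mx: 0, 0.456, 0.98, 1.443, 1.04, 1.2, 1.008, 1.001 → Σ = 7.128
T = 7.128 / 2.238 = 3.184987… → 3.185

3.185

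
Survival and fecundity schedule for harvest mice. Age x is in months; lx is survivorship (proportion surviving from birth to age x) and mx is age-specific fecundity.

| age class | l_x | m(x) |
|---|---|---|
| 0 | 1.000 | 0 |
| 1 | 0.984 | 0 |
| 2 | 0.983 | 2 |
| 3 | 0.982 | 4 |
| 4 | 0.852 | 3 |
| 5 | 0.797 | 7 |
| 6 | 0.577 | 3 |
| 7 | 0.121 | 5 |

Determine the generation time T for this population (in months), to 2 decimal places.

lx·mx: 0, 0, 1.966, 3.928, 2.556, 5.579, 1.731, 0.605 → R0 = 16.365
x·lx·mx: 0, 0, 3.932, 11.784, 10.224, 27.895, 10.386, 4.235 → Σ = 68.456
T = 68.456 / 16.365 = 4.183074… → 4.18

4.18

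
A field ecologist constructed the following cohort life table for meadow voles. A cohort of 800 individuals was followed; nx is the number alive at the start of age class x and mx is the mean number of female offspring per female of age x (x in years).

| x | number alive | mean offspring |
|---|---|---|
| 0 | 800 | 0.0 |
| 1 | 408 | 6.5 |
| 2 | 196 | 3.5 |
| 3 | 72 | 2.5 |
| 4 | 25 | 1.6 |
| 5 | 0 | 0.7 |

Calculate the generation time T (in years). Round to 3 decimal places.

1.328

lx = nx/n0 = nx/800: 1, 0.51, 0.245, 0.09, 0.03125, 0
lx·mx: 0, 3.315, 0.8575, 0.225, 0.05, 0 → R0 = 4.4475
x·lx·mx: 0, 3.315, 1.715, 0.675, 0.2, 0 → Σ = 5.905
T = 5.905 / 4.4475 = 1.327712… → 1.328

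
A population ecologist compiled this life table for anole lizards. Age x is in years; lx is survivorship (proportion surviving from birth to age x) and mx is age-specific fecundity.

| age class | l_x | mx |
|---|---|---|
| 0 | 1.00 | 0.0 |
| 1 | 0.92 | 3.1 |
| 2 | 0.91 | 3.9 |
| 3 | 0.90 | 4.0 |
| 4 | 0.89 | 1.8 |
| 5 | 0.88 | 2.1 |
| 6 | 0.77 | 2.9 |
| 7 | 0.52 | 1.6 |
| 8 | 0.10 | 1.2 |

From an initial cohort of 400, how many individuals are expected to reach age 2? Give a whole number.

364

Expected survivors = N0 · l_2 = 400 × 0.91 = 364 → 364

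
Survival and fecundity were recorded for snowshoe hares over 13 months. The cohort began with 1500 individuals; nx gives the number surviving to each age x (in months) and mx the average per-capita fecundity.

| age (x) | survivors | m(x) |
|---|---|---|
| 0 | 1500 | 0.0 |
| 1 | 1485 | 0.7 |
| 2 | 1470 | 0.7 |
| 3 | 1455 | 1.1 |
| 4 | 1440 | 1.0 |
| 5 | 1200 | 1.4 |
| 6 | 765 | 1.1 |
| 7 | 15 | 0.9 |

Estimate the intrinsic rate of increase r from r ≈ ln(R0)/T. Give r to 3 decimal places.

lx = nx/n0 = nx/1500: 1, 0.99, 0.98, 0.97, 0.96, 0.8, 0.51, 0.01
R0 = Σ lx·mx = 0 + 0.693 + 0.686 + 1.067 + 0.96 + 1.12 + 0.561 + 0.009 = 5.096
Σ x·lx·mx = 18.135; T = 18.135/5.096 = 3.55867…
r ≈ ln(R0)/T = ln(5.096)/3.55867… = 0.4576… → 0.458

0.458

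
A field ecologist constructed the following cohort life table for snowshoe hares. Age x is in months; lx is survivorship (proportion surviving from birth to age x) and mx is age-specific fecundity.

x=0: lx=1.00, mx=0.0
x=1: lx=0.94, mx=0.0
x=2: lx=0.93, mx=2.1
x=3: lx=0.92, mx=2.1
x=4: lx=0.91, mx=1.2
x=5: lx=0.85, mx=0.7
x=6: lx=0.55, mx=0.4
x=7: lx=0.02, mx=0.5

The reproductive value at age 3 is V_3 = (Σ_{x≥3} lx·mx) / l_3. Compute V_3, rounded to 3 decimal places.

4.184

lx·mx for x ≥ 3: 1.932, 1.092, 0.595, 0.22, 0.01 → sum = 3.849
V_3 = 3.849 / l_3 = 3.849 / 0.92 = 4.183696… → 4.184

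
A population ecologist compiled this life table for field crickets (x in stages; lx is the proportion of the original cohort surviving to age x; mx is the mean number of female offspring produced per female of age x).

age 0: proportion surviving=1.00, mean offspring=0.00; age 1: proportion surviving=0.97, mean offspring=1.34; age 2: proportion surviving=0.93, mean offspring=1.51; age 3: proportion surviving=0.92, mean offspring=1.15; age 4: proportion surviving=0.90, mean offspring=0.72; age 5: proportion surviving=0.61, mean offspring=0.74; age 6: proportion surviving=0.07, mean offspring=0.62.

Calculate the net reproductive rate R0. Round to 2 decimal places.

lx·mx by age: 0, 1.2998, 1.4043, 1.058, 0.648, 0.4514, 0.0434
R0 = Σ lx·mx = 4.9049 → 4.90

4.90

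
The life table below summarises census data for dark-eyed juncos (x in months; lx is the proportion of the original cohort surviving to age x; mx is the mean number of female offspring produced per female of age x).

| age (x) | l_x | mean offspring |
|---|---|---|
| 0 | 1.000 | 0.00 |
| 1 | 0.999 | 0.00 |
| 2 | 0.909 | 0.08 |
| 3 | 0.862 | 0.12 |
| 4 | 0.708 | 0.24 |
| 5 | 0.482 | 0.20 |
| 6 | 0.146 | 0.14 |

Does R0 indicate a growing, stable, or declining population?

declining

R0 = Σ lx·mx = 0 + 0 + 0.07272 + 0.10344 + 0.16992 + 0.0964 + 0.02044 = 0.46292
R0 < 1, so the population is declining.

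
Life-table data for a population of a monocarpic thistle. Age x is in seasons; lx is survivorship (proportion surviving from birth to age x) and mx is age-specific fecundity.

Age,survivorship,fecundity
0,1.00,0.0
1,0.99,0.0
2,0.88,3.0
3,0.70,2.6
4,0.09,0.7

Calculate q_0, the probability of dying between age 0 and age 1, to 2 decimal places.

0.01

q_0 = (l_0 − l_1) / l_0 = (1 − 0.99) / 1
     = 0.01 / 1 = 0.01 → 0.01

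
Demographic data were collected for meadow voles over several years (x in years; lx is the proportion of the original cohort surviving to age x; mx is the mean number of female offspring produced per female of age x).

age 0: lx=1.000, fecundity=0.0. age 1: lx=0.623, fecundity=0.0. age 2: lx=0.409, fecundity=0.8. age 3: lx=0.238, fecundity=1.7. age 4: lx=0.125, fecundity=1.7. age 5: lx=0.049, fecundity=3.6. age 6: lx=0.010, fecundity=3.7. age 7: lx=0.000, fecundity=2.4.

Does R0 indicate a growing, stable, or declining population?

R0 = Σ lx·mx = 0 + 0 + 0.3272 + 0.4046 + 0.2125 + 0.1764 + 0.037 + 0 = 1.1577
R0 > 1, so the population is growing.

growing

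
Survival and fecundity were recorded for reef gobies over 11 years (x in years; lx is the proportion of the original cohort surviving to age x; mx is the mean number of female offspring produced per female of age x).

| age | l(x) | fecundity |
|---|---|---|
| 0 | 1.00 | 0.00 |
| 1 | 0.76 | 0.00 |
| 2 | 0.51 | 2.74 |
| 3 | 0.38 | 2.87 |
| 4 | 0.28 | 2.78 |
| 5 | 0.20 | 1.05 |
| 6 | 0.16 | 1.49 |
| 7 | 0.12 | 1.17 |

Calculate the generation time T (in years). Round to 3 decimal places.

3.280

lx·mx: 0, 0, 1.3974, 1.0906, 0.7784, 0.21, 0.2384, 0.1404 → R0 = 3.8552
x·lx·mx: 0, 0, 2.7948, 3.2718, 3.1136, 1.05, 1.4304, 0.9828 → Σ = 12.6434
T = 12.6434 / 3.8552 = 3.27957… → 3.280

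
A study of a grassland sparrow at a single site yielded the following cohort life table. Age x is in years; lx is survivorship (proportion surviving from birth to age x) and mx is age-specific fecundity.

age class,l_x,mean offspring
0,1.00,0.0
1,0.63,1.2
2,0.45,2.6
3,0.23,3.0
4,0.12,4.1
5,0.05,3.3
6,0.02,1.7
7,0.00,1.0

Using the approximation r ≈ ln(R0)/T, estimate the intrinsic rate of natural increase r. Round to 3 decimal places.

0.485

R0 = Σ lx·mx = 0 + 0.756 + 1.17 + 0.69 + 0.492 + 0.165 + 0.034 + 0 = 3.307
Σ x·lx·mx = 8.163; T = 8.163/3.307 = 2.4684…
r ≈ ln(R0)/T = ln(3.307)/2.4684… = 0.48454… → 0.485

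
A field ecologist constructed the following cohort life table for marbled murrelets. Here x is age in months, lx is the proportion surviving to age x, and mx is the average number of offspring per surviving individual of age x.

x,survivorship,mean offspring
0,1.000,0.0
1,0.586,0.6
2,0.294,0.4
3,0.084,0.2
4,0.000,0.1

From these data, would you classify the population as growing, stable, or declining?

declining

R0 = Σ lx·mx = 0 + 0.3516 + 0.1176 + 0.0168 + 0 = 0.486
R0 < 1, so the population is declining.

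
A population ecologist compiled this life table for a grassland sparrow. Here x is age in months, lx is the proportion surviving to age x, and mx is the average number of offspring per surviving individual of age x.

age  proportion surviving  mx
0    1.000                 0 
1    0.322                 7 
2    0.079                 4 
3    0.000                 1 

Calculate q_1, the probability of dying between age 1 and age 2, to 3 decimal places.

q_1 = (l_1 − l_2) / l_1 = (0.322 − 0.079) / 0.322
     = 0.243 / 0.322 = 0.754658… → 0.755

0.755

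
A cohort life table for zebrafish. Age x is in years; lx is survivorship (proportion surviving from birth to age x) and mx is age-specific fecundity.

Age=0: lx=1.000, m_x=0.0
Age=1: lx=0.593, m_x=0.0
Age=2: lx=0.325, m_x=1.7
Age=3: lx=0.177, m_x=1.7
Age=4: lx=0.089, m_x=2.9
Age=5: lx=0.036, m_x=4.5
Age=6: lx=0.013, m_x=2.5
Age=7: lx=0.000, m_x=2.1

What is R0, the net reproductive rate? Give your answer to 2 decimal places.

lx·mx by age: 0, 0, 0.5525, 0.3009, 0.2581, 0.162, 0.0325, 0
R0 = Σ lx·mx = 1.306 → 1.31

1.31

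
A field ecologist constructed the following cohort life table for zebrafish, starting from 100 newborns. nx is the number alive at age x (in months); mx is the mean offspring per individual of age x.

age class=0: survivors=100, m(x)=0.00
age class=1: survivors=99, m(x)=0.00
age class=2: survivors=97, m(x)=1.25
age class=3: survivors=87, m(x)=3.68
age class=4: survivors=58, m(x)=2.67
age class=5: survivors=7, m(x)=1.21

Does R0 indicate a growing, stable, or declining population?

growing

lx = nx/n0 = nx/100: 1, 0.99, 0.97, 0.87, 0.58, 0.07
R0 = Σ lx·mx = 0 + 0 + 1.2125 + 3.2016 + 1.5486 + 0.0847 = 6.0474
R0 > 1, so the population is growing.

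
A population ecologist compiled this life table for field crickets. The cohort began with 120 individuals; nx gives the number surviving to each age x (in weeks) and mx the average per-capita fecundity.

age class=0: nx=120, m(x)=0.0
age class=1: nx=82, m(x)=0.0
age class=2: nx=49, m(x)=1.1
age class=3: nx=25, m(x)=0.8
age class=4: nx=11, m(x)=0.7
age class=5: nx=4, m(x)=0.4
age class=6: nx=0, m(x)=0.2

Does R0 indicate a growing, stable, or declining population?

lx = nx/n0 = nx/120: 1, 0.68333…, 0.40833…, 0.20833…, 0.09167…, 0.03333…, 0
R0 = Σ lx·mx = 0 + 0 + 0.449167… + 0.166667… + 0.064167… + 0.013333… + 0 = 0.693333…
R0 < 1, so the population is declining.

declining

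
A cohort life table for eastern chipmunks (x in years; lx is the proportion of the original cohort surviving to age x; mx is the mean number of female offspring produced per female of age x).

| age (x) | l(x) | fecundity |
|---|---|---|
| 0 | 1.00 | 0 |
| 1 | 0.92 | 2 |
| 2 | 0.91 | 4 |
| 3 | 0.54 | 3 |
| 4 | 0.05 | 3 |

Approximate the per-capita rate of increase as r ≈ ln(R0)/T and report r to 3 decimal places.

R0 = Σ lx·mx = 0 + 1.84 + 3.64 + 1.62 + 0.15 = 7.25
Σ x·lx·mx = 14.58; T = 14.58/7.25 = 2.01103…
r ≈ ln(R0)/T = ln(7.25)/2.01103… = 0.98507… → 0.985

0.985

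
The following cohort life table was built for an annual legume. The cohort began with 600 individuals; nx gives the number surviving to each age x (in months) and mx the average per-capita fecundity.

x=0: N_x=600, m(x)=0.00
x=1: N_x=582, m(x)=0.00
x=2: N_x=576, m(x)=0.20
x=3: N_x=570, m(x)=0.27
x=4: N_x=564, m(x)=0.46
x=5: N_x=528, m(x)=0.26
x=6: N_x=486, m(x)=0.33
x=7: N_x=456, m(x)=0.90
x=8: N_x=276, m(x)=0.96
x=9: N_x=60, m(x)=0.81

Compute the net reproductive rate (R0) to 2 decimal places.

2.58

lx = nx/n0 = nx/600: 1, 0.97, 0.96, 0.95, 0.94, 0.88, 0.81, 0.76, 0.46, 0.1
lx·mx by age: 0, 0, 0.192, 0.2565, 0.4324, 0.2288, 0.2673, 0.684, 0.4416, 0.081
R0 = Σ lx·mx = 2.5836 → 2.58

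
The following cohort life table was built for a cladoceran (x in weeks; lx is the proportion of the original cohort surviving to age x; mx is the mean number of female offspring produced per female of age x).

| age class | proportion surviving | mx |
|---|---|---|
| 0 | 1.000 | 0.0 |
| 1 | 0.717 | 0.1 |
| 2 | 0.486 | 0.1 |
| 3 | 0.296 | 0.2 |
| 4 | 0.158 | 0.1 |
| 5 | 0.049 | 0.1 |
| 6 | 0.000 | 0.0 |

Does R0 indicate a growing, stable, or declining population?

R0 = Σ lx·mx = 0 + 0.0717 + 0.0486 + 0.0592 + 0.0158 + 0.0049 + 0 = 0.2002
R0 < 1, so the population is declining.

declining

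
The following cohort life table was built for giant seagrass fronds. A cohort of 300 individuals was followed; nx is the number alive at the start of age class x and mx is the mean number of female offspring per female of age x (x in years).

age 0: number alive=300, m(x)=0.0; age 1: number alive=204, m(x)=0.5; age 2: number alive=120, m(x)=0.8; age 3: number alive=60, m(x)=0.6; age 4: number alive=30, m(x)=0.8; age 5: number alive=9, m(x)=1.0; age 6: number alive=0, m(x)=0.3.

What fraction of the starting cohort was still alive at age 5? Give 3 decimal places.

0.030

l_5 = n_5/n_0 = 9/300 = 0.03 → 0.030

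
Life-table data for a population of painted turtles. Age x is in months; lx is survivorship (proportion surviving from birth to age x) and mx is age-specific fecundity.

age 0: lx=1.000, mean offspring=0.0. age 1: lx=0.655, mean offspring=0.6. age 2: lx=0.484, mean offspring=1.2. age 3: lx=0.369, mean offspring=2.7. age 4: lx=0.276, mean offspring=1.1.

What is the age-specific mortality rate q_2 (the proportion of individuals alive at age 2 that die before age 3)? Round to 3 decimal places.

0.238

q_2 = (l_2 − l_3) / l_2 = (0.484 − 0.369) / 0.484
     = 0.115 / 0.484 = 0.237603… → 0.238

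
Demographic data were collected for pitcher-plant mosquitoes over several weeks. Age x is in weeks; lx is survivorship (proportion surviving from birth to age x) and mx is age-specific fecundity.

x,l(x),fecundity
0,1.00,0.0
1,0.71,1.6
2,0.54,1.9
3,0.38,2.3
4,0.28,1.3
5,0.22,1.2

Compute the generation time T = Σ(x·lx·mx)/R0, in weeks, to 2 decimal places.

lx·mx: 0, 1.136, 1.026, 0.874, 0.364, 0.264 → R0 = 3.664
x·lx·mx: 0, 1.136, 2.052, 2.622, 1.456, 1.32 → Σ = 8.586
T = 8.586 / 3.664 = 2.343341… → 2.34

2.34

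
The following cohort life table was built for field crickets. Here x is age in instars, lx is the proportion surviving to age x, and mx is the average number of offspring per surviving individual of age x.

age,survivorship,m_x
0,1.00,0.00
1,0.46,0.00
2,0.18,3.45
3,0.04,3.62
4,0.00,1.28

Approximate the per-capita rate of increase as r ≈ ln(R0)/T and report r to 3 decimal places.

-0.122

R0 = Σ lx·mx = 0 + 0 + 0.621 + 0.1448 + 0 = 0.7658
Σ x·lx·mx = 1.6764; T = 1.6764/0.7658 = 2.18908…
r ≈ ln(R0)/T = ln(0.7658)/2.18908… = -0.12189… → -0.122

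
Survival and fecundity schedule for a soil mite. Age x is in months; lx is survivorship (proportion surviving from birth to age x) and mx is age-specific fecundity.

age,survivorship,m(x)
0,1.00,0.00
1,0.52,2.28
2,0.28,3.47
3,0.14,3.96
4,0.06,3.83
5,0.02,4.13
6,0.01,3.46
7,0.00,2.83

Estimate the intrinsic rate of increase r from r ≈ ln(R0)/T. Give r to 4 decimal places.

0.5400

R0 = Σ lx·mx = 0 + 1.1856 + 0.9716 + 0.5544 + 0.2298 + 0.0826 + 0.0346 + 0 = 3.0586
Σ x·lx·mx = 6.3318; T = 6.3318/3.0586 = 2.07016…
r ≈ ln(R0)/T = ln(3.0586)/2.07016… = 0.540034… → 0.5400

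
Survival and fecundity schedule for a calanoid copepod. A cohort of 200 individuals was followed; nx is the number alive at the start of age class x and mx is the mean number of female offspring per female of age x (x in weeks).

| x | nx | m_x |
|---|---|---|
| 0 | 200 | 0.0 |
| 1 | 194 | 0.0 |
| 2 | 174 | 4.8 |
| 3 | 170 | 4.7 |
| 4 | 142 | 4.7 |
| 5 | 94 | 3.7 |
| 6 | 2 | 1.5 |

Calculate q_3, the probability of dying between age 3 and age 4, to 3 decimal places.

lx = nx/n0 = nx/200: 1, 0.97, 0.87, 0.85, 0.71, 0.47, 0.01
q_3 = (l_3 − l_4) / l_3 = (0.85 − 0.71) / 0.85
     = 0.14 / 0.85 = 0.164706… → 0.165

0.165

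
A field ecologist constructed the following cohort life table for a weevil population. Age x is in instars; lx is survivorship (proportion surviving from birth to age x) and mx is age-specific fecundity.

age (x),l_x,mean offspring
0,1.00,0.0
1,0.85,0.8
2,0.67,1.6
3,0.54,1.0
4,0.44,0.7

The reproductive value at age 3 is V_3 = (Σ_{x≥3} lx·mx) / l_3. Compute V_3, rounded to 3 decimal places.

lx·mx for x ≥ 3: 0.54, 0.308 → sum = 0.848
V_3 = 0.848 / l_3 = 0.848 / 0.54 = 1.57037… → 1.570

1.570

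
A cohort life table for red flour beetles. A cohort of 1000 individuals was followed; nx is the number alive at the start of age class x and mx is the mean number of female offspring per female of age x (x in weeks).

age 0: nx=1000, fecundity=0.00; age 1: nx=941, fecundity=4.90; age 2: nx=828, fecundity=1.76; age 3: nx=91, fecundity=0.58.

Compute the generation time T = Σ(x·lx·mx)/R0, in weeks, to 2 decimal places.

1.26

lx = nx/n0 = nx/1000: 1, 0.941, 0.828, 0.091
lx·mx: 0, 4.6109, 1.45728, 0.05278 → R0 = 6.12096
x·lx·mx: 0, 4.6109, 2.91456, 0.15834 → Σ = 7.6838
T = 7.6838 / 6.12096 = 1.255326… → 1.26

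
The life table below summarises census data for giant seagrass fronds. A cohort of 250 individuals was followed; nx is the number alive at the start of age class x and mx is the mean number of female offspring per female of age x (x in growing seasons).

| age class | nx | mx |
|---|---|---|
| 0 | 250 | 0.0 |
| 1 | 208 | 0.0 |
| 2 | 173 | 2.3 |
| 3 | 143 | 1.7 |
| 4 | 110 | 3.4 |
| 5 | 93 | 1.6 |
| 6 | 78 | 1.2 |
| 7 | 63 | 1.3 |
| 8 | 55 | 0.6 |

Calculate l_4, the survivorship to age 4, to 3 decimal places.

l_4 = n_4/n_0 = 110/250 = 0.44 → 0.440

0.440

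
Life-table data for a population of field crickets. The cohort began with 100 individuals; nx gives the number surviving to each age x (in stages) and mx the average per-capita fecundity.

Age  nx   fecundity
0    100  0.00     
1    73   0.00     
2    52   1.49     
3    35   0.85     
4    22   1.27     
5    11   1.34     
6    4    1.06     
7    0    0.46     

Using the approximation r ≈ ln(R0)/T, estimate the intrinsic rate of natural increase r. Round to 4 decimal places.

lx = nx/n0 = nx/100: 1, 0.73, 0.52, 0.35, 0.22, 0.11, 0.04, 0
R0 = Σ lx·mx = 0 + 0 + 0.7748 + 0.2975 + 0.2794 + 0.1474 + 0.0424 + 0 = 1.5415
Σ x·lx·mx = 4.5511; T = 4.5511/1.5415 = 2.95238…
r ≈ ln(R0)/T = ln(1.5415)/2.95238… = 0.146578… → 0.1466

0.1466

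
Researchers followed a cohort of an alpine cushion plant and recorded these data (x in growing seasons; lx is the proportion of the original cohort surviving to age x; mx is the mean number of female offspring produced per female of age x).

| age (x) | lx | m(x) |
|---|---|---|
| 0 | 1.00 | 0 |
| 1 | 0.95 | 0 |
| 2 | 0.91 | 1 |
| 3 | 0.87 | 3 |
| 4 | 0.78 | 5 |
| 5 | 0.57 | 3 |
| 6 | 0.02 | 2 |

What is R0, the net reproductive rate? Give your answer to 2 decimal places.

9.17

lx·mx by age: 0, 0, 0.91, 2.61, 3.9, 1.71, 0.04
R0 = Σ lx·mx = 9.17 → 9.17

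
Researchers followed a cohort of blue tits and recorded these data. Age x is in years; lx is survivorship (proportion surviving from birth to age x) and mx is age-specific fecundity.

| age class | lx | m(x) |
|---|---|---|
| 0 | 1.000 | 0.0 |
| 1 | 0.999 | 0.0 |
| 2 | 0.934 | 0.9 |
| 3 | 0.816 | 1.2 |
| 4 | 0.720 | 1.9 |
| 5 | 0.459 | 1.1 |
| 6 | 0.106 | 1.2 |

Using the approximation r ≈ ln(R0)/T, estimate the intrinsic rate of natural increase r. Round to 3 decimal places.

0.383

R0 = Σ lx·mx = 0 + 0 + 0.8406 + 0.9792 + 1.368 + 0.5049 + 0.1272 = 3.8199
Σ x·lx·mx = 13.3785; T = 13.3785/3.8199 = 3.50232…
r ≈ ln(R0)/T = ln(3.8199)/3.50232… = 0.38267… → 0.383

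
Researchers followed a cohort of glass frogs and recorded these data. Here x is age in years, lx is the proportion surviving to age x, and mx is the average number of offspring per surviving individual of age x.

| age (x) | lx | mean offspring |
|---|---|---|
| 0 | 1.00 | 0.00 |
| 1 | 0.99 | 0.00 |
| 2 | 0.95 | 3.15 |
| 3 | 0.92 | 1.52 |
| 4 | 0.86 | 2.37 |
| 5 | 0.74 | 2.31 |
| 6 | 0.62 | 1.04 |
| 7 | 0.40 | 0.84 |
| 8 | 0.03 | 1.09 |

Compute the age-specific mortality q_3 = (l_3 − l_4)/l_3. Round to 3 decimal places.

0.065

q_3 = (l_3 − l_4) / l_3 = (0.92 − 0.86) / 0.92
     = 0.06 / 0.92 = 0.065217… → 0.065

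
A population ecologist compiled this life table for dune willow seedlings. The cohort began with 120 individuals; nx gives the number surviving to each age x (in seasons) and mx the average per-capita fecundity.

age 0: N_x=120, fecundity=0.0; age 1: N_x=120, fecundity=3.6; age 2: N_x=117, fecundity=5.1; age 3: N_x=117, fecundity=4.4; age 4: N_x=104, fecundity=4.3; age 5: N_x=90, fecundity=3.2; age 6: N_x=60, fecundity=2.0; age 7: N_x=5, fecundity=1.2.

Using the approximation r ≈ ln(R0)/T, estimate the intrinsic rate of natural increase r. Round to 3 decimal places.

1.007

lx = nx/n0 = nx/120: 1, 1, 0.975, 0.975, 0.86667…, 0.75, 0.5, 0.04167…
R0 = Σ lx·mx = 0 + 3.6 + 4.9725 + 4.29 + 3.72667… + 2.4 + 1 + 0.05… = 20.039167…
Σ x·lx·mx = 59.671667…; T = 59.671667…/20.039167… = 2.97775…
r ≈ ln(R0)/T = ln(20.039167…)/2.97775… = 1.0067… → 1.007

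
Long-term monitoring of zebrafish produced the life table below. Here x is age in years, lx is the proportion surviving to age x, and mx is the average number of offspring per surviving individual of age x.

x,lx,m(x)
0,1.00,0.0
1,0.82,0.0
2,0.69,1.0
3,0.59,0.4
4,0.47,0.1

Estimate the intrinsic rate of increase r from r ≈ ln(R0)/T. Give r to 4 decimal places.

-0.0117

R0 = Σ lx·mx = 0 + 0 + 0.69 + 0.236 + 0.047 = 0.973
Σ x·lx·mx = 2.276; T = 2.276/0.973 = 2.33916…
r ≈ ln(R0)/T = ln(0.973)/2.33916… = -0.011701… → -0.0117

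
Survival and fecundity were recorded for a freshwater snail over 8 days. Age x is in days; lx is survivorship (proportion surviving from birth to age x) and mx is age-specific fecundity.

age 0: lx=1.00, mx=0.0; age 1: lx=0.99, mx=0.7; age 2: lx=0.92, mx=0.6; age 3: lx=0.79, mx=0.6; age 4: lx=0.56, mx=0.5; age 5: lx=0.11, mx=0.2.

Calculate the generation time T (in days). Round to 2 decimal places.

2.20

lx·mx: 0, 0.693, 0.552, 0.474, 0.28, 0.022 → R0 = 2.021
x·lx·mx: 0, 0.693, 1.104, 1.422, 1.12, 0.11 → Σ = 4.449
T = 4.449 / 2.021 = 2.201385… → 2.20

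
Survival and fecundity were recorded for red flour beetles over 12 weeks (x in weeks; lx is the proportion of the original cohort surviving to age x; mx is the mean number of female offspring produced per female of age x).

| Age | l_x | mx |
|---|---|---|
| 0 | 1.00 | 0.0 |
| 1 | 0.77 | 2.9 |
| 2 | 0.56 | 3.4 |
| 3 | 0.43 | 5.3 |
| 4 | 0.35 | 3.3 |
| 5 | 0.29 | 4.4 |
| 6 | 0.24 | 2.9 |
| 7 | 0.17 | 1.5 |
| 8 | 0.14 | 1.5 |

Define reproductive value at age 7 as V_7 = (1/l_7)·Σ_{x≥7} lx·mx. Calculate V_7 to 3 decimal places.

lx·mx for x ≥ 7: 0.255, 0.21 → sum = 0.465
V_7 = 0.465 / l_7 = 0.465 / 0.17 = 2.735294… → 2.735

2.735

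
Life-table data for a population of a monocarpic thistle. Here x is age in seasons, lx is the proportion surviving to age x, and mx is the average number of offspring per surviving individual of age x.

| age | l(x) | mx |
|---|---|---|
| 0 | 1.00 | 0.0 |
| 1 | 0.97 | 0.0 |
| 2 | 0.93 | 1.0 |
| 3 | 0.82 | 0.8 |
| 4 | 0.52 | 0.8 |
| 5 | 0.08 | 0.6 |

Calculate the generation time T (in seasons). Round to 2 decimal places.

lx·mx: 0, 0, 0.93, 0.656, 0.416, 0.048 → R0 = 2.05
x·lx·mx: 0, 0, 1.86, 1.968, 1.664, 0.24 → Σ = 5.732
T = 5.732 / 2.05 = 2.796098… → 2.80

2.80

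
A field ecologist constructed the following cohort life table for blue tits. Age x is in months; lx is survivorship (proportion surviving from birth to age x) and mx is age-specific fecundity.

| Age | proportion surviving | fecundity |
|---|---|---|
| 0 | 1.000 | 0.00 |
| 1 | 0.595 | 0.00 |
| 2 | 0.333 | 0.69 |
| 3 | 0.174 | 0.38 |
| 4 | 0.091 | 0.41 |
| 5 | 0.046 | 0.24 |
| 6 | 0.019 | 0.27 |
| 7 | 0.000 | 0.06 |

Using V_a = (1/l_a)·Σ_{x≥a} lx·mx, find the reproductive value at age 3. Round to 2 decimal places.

0.69

lx·mx for x ≥ 3: 0.06612, 0.03731, 0.01104, 0.00513, 0 → sum = 0.1196
V_3 = 0.1196 / l_3 = 0.1196 / 0.174 = 0.687356… → 0.69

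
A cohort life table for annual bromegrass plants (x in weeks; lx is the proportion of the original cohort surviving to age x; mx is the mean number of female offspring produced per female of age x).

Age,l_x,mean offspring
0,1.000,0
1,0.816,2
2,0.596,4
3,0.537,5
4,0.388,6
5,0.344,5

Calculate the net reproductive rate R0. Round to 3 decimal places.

lx·mx by age: 0, 1.632, 2.384, 2.685, 2.328, 1.72
R0 = Σ lx·mx = 10.749 → 10.749

10.749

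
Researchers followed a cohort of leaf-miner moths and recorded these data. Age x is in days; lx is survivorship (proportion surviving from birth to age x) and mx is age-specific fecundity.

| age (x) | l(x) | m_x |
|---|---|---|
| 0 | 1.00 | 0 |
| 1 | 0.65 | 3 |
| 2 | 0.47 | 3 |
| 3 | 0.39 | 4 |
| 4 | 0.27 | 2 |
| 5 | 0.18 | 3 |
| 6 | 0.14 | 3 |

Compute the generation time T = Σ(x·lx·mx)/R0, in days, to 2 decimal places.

lx·mx: 0, 1.95, 1.41, 1.56, 0.54, 0.54, 0.42 → R0 = 6.42
x·lx·mx: 0, 1.95, 2.82, 4.68, 2.16, 2.7, 2.52 → Σ = 16.83
T = 16.83 / 6.42 = 2.621495… → 2.62

2.62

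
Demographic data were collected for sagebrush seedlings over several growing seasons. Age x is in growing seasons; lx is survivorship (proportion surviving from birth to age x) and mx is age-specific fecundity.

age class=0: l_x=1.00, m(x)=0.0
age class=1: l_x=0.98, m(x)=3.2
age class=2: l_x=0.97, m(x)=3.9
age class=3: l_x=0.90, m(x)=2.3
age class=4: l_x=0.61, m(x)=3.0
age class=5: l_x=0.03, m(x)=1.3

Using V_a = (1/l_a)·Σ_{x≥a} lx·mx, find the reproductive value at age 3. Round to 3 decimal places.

4.377

lx·mx for x ≥ 3: 2.07, 1.83, 0.039 → sum = 3.939
V_3 = 3.939 / l_3 = 3.939 / 0.9 = 4.376667… → 4.377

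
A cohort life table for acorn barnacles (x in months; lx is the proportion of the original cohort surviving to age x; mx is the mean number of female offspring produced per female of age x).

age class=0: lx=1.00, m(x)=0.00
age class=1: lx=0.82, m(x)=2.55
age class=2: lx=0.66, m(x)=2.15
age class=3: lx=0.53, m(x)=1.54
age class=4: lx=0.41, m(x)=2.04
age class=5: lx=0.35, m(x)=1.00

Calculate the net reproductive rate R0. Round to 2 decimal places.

5.51

lx·mx by age: 0, 2.091, 1.419, 0.8162, 0.8364, 0.35
R0 = Σ lx·mx = 5.5126 → 5.51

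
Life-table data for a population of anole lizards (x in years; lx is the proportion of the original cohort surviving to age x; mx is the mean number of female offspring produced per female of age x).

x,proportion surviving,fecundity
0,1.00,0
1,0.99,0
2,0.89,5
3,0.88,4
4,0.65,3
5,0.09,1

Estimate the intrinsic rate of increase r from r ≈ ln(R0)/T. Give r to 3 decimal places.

0.832

R0 = Σ lx·mx = 0 + 0 + 4.45 + 3.52 + 1.95 + 0.09 = 10.01
Σ x·lx·mx = 27.71; T = 27.71/10.01 = 2.76823…
r ≈ ln(R0)/T = ln(10.01)/2.76823… = 0.83215… → 0.832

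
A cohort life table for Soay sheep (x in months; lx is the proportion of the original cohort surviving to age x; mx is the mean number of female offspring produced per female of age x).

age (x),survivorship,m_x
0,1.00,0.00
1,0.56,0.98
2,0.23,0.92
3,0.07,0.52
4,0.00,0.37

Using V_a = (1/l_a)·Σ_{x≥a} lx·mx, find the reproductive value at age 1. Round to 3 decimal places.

lx·mx for x ≥ 1: 0.5488, 0.2116, 0.0364, 0 → sum = 0.7968
V_1 = 0.7968 / l_1 = 0.7968 / 0.56 = 1.422857… → 1.423

1.423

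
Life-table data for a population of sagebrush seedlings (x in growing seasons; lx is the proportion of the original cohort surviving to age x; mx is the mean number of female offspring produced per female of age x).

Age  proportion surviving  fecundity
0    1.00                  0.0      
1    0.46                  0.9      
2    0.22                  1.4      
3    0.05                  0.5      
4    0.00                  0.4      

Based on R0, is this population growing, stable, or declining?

declining

R0 = Σ lx·mx = 0 + 0.414 + 0.308 + 0.025 + 0 = 0.747
R0 < 1, so the population is declining.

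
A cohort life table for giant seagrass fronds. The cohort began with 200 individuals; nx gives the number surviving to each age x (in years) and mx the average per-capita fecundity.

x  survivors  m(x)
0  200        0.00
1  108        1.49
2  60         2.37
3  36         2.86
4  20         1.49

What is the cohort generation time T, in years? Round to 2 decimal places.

lx = nx/n0 = nx/200: 1, 0.54, 0.3, 0.18, 0.1
lx·mx: 0, 0.8046, 0.711, 0.5148, 0.149 → R0 = 2.1794
x·lx·mx: 0, 0.8046, 1.422, 1.5444, 0.596 → Σ = 4.367
T = 4.367 / 2.1794 = 2.003763… → 2.00

2.00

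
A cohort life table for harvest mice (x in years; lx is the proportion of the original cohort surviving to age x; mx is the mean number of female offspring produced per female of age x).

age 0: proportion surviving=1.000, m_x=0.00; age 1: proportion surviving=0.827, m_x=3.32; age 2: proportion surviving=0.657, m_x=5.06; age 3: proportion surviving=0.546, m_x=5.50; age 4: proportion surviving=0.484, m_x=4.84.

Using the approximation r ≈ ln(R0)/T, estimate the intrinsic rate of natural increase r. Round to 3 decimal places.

R0 = Σ lx·mx = 0 + 2.74564 + 3.32442 + 3.003 + 2.34256 = 11.41562
Σ x·lx·mx = 27.77372; T = 27.77372/11.41562 = 2.43296…
r ≈ ln(R0)/T = ln(11.41562)/2.43296… = 1.00083… → 1.001

1.001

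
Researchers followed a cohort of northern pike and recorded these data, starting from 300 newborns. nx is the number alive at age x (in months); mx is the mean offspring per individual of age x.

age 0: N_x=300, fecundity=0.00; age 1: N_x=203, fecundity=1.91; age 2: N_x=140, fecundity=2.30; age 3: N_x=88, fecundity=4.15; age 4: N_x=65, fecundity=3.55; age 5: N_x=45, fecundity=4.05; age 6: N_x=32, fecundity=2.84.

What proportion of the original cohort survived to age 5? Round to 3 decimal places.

l_5 = n_5/n_0 = 45/300 = 0.15 → 0.150

0.150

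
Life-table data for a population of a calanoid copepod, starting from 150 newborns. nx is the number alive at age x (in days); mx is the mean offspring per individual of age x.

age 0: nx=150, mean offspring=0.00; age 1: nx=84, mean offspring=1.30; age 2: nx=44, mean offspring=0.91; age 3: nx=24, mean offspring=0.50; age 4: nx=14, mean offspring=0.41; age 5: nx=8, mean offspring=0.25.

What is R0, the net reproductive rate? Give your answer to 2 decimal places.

lx = nx/n0 = nx/150: 1, 0.56, 0.29333…, 0.16, 0.09333…, 0.05333…
lx·mx by age: 0, 0.728, 0.266933…, 0.08, 0.038267…, 0.013333…
R0 = Σ lx·mx = 1.126533… → 1.13

1.13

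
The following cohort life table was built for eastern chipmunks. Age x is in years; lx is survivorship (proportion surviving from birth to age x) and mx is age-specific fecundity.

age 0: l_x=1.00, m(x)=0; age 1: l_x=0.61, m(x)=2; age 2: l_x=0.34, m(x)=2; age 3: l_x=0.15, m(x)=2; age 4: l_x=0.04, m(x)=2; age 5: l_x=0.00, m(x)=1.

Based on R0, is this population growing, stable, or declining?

R0 = Σ lx·mx = 0 + 1.22 + 0.68 + 0.3 + 0.08 + 0 = 2.28
R0 > 1, so the population is growing.

growing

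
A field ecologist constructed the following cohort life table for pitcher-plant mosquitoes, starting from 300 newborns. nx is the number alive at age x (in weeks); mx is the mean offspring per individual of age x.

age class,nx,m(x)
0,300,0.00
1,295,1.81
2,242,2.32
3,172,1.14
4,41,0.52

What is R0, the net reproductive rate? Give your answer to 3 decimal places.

lx = nx/n0 = nx/300: 1, 0.98333…, 0.80667…, 0.57333…, 0.13667…
lx·mx by age: 0, 1.779833…, 1.871467…, 0.6536…, 0.071067…
R0 = Σ lx·mx = 4.375967… → 4.376

4.376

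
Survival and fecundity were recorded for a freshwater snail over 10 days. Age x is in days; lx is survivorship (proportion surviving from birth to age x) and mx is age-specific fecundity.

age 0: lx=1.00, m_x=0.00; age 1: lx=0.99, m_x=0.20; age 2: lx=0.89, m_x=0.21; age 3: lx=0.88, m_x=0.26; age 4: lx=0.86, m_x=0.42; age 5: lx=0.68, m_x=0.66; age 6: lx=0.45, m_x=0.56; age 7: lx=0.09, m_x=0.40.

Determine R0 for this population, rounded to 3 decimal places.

lx·mx by age: 0, 0.198, 0.1869, 0.2288, 0.3612, 0.4488, 0.252, 0.036
R0 = Σ lx·mx = 1.7117 → 1.712

1.712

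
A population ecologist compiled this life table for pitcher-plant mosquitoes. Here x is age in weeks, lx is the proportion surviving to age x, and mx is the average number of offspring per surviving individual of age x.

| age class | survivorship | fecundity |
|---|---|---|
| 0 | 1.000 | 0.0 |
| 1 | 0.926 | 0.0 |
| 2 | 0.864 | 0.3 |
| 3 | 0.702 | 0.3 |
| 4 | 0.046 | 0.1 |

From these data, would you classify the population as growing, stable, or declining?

declining

R0 = Σ lx·mx = 0 + 0 + 0.2592 + 0.2106 + 0.0046 = 0.4744
R0 < 1, so the population is declining.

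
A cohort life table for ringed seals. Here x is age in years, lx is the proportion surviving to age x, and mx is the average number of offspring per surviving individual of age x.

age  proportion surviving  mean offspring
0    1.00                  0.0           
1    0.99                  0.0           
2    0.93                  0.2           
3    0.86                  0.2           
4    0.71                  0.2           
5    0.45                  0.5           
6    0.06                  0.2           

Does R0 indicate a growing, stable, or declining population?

R0 = Σ lx·mx = 0 + 0 + 0.186 + 0.172 + 0.142 + 0.225 + 0.012 = 0.737
R0 < 1, so the population is declining.

declining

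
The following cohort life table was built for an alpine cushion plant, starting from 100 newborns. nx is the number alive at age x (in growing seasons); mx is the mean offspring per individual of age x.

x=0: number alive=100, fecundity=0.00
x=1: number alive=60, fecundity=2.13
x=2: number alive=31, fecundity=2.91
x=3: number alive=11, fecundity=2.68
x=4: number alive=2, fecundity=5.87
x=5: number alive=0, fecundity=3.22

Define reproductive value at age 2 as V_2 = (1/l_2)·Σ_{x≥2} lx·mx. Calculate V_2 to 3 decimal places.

4.240

lx = nx/n0 = nx/100: 1, 0.6, 0.31, 0.11, 0.02, 0
lx·mx for x ≥ 2: 0.9021, 0.2948, 0.1174, 0 → sum = 1.3143
V_2 = 1.3143 / l_2 = 1.3143 / 0.31 = 4.239677… → 4.240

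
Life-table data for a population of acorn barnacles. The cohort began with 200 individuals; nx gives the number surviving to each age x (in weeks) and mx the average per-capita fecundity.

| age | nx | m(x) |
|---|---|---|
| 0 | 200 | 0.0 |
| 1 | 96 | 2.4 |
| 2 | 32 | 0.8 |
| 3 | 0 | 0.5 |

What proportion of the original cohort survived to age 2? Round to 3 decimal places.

0.160

l_2 = n_2/n_0 = 32/200 = 0.16 → 0.160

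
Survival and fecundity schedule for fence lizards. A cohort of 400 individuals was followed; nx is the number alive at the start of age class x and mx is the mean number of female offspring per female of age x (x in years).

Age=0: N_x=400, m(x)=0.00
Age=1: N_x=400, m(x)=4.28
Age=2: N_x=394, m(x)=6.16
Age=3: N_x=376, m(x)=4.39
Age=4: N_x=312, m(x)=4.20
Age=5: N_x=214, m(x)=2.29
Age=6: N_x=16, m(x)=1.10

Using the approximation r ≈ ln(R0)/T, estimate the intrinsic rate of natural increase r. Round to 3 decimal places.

1.160

lx = nx/n0 = nx/400: 1, 1, 0.985, 0.94, 0.78, 0.535, 0.04
R0 = Σ lx·mx = 0 + 4.28 + 6.0676 + 4.1266 + 3.276 + 1.22515 + 0.044 = 19.01935
Σ x·lx·mx = 48.28875; T = 48.28875/19.01935 = 2.53893…
r ≈ ln(R0)/T = ln(19.01935)/2.53893… = 1.16012… → 1.160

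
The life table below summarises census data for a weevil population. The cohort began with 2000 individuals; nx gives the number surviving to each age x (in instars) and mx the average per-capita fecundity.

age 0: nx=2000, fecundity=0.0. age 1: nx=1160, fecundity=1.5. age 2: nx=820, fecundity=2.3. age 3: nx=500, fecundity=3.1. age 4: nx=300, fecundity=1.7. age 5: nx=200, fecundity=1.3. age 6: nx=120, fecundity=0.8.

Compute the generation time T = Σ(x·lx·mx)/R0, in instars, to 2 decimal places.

lx = nx/n0 = nx/2000: 1, 0.58, 0.41, 0.25, 0.15, 0.1, 0.06
lx·mx: 0, 0.87, 0.943, 0.775, 0.255, 0.13, 0.048 → R0 = 3.021
x·lx·mx: 0, 0.87, 1.886, 2.325, 1.02, 0.65, 0.288 → Σ = 7.039
T = 7.039 / 3.021 = 2.330023… → 2.33

2.33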